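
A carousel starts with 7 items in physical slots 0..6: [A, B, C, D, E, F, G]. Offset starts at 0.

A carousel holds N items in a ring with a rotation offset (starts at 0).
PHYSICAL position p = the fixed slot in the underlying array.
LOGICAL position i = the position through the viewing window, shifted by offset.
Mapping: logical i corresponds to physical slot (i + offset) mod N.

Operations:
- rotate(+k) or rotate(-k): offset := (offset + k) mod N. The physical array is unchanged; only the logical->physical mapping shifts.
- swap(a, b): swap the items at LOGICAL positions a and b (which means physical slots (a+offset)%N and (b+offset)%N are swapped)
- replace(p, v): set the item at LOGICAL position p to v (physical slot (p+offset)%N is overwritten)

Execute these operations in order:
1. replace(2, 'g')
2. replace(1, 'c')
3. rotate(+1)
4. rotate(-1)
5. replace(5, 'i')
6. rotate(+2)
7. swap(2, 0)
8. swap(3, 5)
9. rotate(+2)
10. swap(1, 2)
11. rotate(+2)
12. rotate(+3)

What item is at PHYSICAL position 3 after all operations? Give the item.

Answer: D

Derivation:
After op 1 (replace(2, 'g')): offset=0, physical=[A,B,g,D,E,F,G], logical=[A,B,g,D,E,F,G]
After op 2 (replace(1, 'c')): offset=0, physical=[A,c,g,D,E,F,G], logical=[A,c,g,D,E,F,G]
After op 3 (rotate(+1)): offset=1, physical=[A,c,g,D,E,F,G], logical=[c,g,D,E,F,G,A]
After op 4 (rotate(-1)): offset=0, physical=[A,c,g,D,E,F,G], logical=[A,c,g,D,E,F,G]
After op 5 (replace(5, 'i')): offset=0, physical=[A,c,g,D,E,i,G], logical=[A,c,g,D,E,i,G]
After op 6 (rotate(+2)): offset=2, physical=[A,c,g,D,E,i,G], logical=[g,D,E,i,G,A,c]
After op 7 (swap(2, 0)): offset=2, physical=[A,c,E,D,g,i,G], logical=[E,D,g,i,G,A,c]
After op 8 (swap(3, 5)): offset=2, physical=[i,c,E,D,g,A,G], logical=[E,D,g,A,G,i,c]
After op 9 (rotate(+2)): offset=4, physical=[i,c,E,D,g,A,G], logical=[g,A,G,i,c,E,D]
After op 10 (swap(1, 2)): offset=4, physical=[i,c,E,D,g,G,A], logical=[g,G,A,i,c,E,D]
After op 11 (rotate(+2)): offset=6, physical=[i,c,E,D,g,G,A], logical=[A,i,c,E,D,g,G]
After op 12 (rotate(+3)): offset=2, physical=[i,c,E,D,g,G,A], logical=[E,D,g,G,A,i,c]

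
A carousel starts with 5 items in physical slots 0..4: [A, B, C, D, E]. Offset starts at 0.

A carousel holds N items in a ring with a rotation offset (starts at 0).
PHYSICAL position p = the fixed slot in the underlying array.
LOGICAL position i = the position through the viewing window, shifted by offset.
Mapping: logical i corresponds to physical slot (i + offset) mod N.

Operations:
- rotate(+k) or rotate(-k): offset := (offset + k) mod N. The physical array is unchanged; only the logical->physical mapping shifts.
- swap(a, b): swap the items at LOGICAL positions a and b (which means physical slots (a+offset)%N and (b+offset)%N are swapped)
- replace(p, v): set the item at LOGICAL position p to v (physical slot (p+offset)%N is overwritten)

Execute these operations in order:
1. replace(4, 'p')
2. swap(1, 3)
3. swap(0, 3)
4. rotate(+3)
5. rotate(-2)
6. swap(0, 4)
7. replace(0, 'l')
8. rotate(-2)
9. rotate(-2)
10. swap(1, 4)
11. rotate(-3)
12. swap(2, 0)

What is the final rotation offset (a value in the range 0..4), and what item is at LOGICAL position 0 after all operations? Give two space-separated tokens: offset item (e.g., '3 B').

Answer: 4 A

Derivation:
After op 1 (replace(4, 'p')): offset=0, physical=[A,B,C,D,p], logical=[A,B,C,D,p]
After op 2 (swap(1, 3)): offset=0, physical=[A,D,C,B,p], logical=[A,D,C,B,p]
After op 3 (swap(0, 3)): offset=0, physical=[B,D,C,A,p], logical=[B,D,C,A,p]
After op 4 (rotate(+3)): offset=3, physical=[B,D,C,A,p], logical=[A,p,B,D,C]
After op 5 (rotate(-2)): offset=1, physical=[B,D,C,A,p], logical=[D,C,A,p,B]
After op 6 (swap(0, 4)): offset=1, physical=[D,B,C,A,p], logical=[B,C,A,p,D]
After op 7 (replace(0, 'l')): offset=1, physical=[D,l,C,A,p], logical=[l,C,A,p,D]
After op 8 (rotate(-2)): offset=4, physical=[D,l,C,A,p], logical=[p,D,l,C,A]
After op 9 (rotate(-2)): offset=2, physical=[D,l,C,A,p], logical=[C,A,p,D,l]
After op 10 (swap(1, 4)): offset=2, physical=[D,A,C,l,p], logical=[C,l,p,D,A]
After op 11 (rotate(-3)): offset=4, physical=[D,A,C,l,p], logical=[p,D,A,C,l]
After op 12 (swap(2, 0)): offset=4, physical=[D,p,C,l,A], logical=[A,D,p,C,l]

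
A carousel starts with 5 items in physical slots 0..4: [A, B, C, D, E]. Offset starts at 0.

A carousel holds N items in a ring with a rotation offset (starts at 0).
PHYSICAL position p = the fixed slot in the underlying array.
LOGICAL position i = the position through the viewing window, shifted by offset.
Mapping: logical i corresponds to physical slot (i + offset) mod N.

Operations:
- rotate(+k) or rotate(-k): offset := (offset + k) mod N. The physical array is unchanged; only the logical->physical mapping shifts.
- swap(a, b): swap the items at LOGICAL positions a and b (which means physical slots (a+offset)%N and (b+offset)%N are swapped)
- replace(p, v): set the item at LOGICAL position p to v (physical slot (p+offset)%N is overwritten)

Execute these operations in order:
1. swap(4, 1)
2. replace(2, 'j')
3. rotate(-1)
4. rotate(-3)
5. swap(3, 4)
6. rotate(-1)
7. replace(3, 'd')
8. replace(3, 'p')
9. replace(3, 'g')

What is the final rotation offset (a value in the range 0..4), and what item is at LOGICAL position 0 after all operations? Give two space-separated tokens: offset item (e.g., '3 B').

After op 1 (swap(4, 1)): offset=0, physical=[A,E,C,D,B], logical=[A,E,C,D,B]
After op 2 (replace(2, 'j')): offset=0, physical=[A,E,j,D,B], logical=[A,E,j,D,B]
After op 3 (rotate(-1)): offset=4, physical=[A,E,j,D,B], logical=[B,A,E,j,D]
After op 4 (rotate(-3)): offset=1, physical=[A,E,j,D,B], logical=[E,j,D,B,A]
After op 5 (swap(3, 4)): offset=1, physical=[B,E,j,D,A], logical=[E,j,D,A,B]
After op 6 (rotate(-1)): offset=0, physical=[B,E,j,D,A], logical=[B,E,j,D,A]
After op 7 (replace(3, 'd')): offset=0, physical=[B,E,j,d,A], logical=[B,E,j,d,A]
After op 8 (replace(3, 'p')): offset=0, physical=[B,E,j,p,A], logical=[B,E,j,p,A]
After op 9 (replace(3, 'g')): offset=0, physical=[B,E,j,g,A], logical=[B,E,j,g,A]

Answer: 0 B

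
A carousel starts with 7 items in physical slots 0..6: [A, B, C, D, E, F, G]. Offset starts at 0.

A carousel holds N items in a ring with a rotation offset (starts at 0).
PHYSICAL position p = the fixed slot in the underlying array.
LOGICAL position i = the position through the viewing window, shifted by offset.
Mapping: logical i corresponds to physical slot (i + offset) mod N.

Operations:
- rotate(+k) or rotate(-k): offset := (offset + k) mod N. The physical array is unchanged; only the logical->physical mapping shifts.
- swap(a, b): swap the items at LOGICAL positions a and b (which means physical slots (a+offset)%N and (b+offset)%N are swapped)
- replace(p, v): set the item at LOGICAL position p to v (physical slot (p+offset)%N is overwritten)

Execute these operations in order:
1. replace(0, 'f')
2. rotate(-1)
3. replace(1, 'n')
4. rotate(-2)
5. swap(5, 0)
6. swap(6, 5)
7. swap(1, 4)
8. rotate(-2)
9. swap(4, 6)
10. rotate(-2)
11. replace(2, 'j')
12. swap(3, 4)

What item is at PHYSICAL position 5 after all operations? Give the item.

Answer: B

Derivation:
After op 1 (replace(0, 'f')): offset=0, physical=[f,B,C,D,E,F,G], logical=[f,B,C,D,E,F,G]
After op 2 (rotate(-1)): offset=6, physical=[f,B,C,D,E,F,G], logical=[G,f,B,C,D,E,F]
After op 3 (replace(1, 'n')): offset=6, physical=[n,B,C,D,E,F,G], logical=[G,n,B,C,D,E,F]
After op 4 (rotate(-2)): offset=4, physical=[n,B,C,D,E,F,G], logical=[E,F,G,n,B,C,D]
After op 5 (swap(5, 0)): offset=4, physical=[n,B,E,D,C,F,G], logical=[C,F,G,n,B,E,D]
After op 6 (swap(6, 5)): offset=4, physical=[n,B,D,E,C,F,G], logical=[C,F,G,n,B,D,E]
After op 7 (swap(1, 4)): offset=4, physical=[n,F,D,E,C,B,G], logical=[C,B,G,n,F,D,E]
After op 8 (rotate(-2)): offset=2, physical=[n,F,D,E,C,B,G], logical=[D,E,C,B,G,n,F]
After op 9 (swap(4, 6)): offset=2, physical=[n,G,D,E,C,B,F], logical=[D,E,C,B,F,n,G]
After op 10 (rotate(-2)): offset=0, physical=[n,G,D,E,C,B,F], logical=[n,G,D,E,C,B,F]
After op 11 (replace(2, 'j')): offset=0, physical=[n,G,j,E,C,B,F], logical=[n,G,j,E,C,B,F]
After op 12 (swap(3, 4)): offset=0, physical=[n,G,j,C,E,B,F], logical=[n,G,j,C,E,B,F]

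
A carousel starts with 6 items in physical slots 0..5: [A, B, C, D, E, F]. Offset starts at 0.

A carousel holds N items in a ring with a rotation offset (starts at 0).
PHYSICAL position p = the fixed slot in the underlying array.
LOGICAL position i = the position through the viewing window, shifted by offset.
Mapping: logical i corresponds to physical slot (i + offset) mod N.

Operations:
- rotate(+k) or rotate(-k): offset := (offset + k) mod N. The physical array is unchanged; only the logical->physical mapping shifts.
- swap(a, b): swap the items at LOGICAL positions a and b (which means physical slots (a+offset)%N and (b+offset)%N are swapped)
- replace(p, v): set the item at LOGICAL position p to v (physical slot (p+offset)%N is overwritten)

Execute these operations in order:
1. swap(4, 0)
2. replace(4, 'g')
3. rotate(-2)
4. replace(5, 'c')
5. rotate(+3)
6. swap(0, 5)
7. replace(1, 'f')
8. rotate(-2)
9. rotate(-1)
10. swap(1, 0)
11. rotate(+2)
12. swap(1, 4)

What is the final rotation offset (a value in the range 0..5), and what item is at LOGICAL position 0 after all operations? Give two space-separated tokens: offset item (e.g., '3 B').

Answer: 0 B

Derivation:
After op 1 (swap(4, 0)): offset=0, physical=[E,B,C,D,A,F], logical=[E,B,C,D,A,F]
After op 2 (replace(4, 'g')): offset=0, physical=[E,B,C,D,g,F], logical=[E,B,C,D,g,F]
After op 3 (rotate(-2)): offset=4, physical=[E,B,C,D,g,F], logical=[g,F,E,B,C,D]
After op 4 (replace(5, 'c')): offset=4, physical=[E,B,C,c,g,F], logical=[g,F,E,B,C,c]
After op 5 (rotate(+3)): offset=1, physical=[E,B,C,c,g,F], logical=[B,C,c,g,F,E]
After op 6 (swap(0, 5)): offset=1, physical=[B,E,C,c,g,F], logical=[E,C,c,g,F,B]
After op 7 (replace(1, 'f')): offset=1, physical=[B,E,f,c,g,F], logical=[E,f,c,g,F,B]
After op 8 (rotate(-2)): offset=5, physical=[B,E,f,c,g,F], logical=[F,B,E,f,c,g]
After op 9 (rotate(-1)): offset=4, physical=[B,E,f,c,g,F], logical=[g,F,B,E,f,c]
After op 10 (swap(1, 0)): offset=4, physical=[B,E,f,c,F,g], logical=[F,g,B,E,f,c]
After op 11 (rotate(+2)): offset=0, physical=[B,E,f,c,F,g], logical=[B,E,f,c,F,g]
After op 12 (swap(1, 4)): offset=0, physical=[B,F,f,c,E,g], logical=[B,F,f,c,E,g]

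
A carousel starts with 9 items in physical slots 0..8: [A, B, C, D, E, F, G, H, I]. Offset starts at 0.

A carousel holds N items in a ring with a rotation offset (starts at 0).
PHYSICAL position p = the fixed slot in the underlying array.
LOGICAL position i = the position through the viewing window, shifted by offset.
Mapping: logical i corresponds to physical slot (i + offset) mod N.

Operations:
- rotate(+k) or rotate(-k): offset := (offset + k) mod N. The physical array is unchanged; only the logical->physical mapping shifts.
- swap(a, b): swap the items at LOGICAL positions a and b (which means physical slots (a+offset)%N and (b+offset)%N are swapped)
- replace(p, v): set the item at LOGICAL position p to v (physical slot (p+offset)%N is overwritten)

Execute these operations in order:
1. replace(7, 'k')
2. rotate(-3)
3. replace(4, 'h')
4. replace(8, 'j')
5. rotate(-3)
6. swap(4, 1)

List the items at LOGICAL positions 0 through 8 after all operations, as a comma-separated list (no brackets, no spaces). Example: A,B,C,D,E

After op 1 (replace(7, 'k')): offset=0, physical=[A,B,C,D,E,F,G,k,I], logical=[A,B,C,D,E,F,G,k,I]
After op 2 (rotate(-3)): offset=6, physical=[A,B,C,D,E,F,G,k,I], logical=[G,k,I,A,B,C,D,E,F]
After op 3 (replace(4, 'h')): offset=6, physical=[A,h,C,D,E,F,G,k,I], logical=[G,k,I,A,h,C,D,E,F]
After op 4 (replace(8, 'j')): offset=6, physical=[A,h,C,D,E,j,G,k,I], logical=[G,k,I,A,h,C,D,E,j]
After op 5 (rotate(-3)): offset=3, physical=[A,h,C,D,E,j,G,k,I], logical=[D,E,j,G,k,I,A,h,C]
After op 6 (swap(4, 1)): offset=3, physical=[A,h,C,D,k,j,G,E,I], logical=[D,k,j,G,E,I,A,h,C]

Answer: D,k,j,G,E,I,A,h,C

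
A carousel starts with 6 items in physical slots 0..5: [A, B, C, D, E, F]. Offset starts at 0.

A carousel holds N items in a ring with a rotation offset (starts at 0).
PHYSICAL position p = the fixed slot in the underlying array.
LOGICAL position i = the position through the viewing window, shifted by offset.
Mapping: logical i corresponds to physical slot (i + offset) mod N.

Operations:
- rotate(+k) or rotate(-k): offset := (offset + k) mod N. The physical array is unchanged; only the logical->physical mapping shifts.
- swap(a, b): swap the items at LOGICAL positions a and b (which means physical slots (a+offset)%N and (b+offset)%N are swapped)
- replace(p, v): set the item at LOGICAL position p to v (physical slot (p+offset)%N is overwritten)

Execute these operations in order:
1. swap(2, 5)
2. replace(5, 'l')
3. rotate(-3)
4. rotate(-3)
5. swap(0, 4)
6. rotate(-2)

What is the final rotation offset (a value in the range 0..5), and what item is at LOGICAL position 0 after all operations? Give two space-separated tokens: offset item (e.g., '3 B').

Answer: 4 A

Derivation:
After op 1 (swap(2, 5)): offset=0, physical=[A,B,F,D,E,C], logical=[A,B,F,D,E,C]
After op 2 (replace(5, 'l')): offset=0, physical=[A,B,F,D,E,l], logical=[A,B,F,D,E,l]
After op 3 (rotate(-3)): offset=3, physical=[A,B,F,D,E,l], logical=[D,E,l,A,B,F]
After op 4 (rotate(-3)): offset=0, physical=[A,B,F,D,E,l], logical=[A,B,F,D,E,l]
After op 5 (swap(0, 4)): offset=0, physical=[E,B,F,D,A,l], logical=[E,B,F,D,A,l]
After op 6 (rotate(-2)): offset=4, physical=[E,B,F,D,A,l], logical=[A,l,E,B,F,D]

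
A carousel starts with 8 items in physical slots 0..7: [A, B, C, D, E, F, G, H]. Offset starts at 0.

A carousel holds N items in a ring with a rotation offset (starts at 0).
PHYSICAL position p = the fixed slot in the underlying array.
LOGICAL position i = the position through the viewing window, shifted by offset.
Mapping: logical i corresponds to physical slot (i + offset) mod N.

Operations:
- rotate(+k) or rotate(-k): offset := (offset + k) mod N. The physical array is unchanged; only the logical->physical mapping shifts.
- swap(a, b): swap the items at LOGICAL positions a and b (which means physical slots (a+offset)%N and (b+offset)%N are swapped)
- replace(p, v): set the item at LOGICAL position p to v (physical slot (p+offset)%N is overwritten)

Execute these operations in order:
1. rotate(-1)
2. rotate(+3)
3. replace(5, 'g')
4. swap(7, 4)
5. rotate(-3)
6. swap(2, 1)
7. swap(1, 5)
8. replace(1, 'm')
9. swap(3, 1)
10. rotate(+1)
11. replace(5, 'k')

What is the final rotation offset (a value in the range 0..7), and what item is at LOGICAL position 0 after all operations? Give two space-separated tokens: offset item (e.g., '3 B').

After op 1 (rotate(-1)): offset=7, physical=[A,B,C,D,E,F,G,H], logical=[H,A,B,C,D,E,F,G]
After op 2 (rotate(+3)): offset=2, physical=[A,B,C,D,E,F,G,H], logical=[C,D,E,F,G,H,A,B]
After op 3 (replace(5, 'g')): offset=2, physical=[A,B,C,D,E,F,G,g], logical=[C,D,E,F,G,g,A,B]
After op 4 (swap(7, 4)): offset=2, physical=[A,G,C,D,E,F,B,g], logical=[C,D,E,F,B,g,A,G]
After op 5 (rotate(-3)): offset=7, physical=[A,G,C,D,E,F,B,g], logical=[g,A,G,C,D,E,F,B]
After op 6 (swap(2, 1)): offset=7, physical=[G,A,C,D,E,F,B,g], logical=[g,G,A,C,D,E,F,B]
After op 7 (swap(1, 5)): offset=7, physical=[E,A,C,D,G,F,B,g], logical=[g,E,A,C,D,G,F,B]
After op 8 (replace(1, 'm')): offset=7, physical=[m,A,C,D,G,F,B,g], logical=[g,m,A,C,D,G,F,B]
After op 9 (swap(3, 1)): offset=7, physical=[C,A,m,D,G,F,B,g], logical=[g,C,A,m,D,G,F,B]
After op 10 (rotate(+1)): offset=0, physical=[C,A,m,D,G,F,B,g], logical=[C,A,m,D,G,F,B,g]
After op 11 (replace(5, 'k')): offset=0, physical=[C,A,m,D,G,k,B,g], logical=[C,A,m,D,G,k,B,g]

Answer: 0 C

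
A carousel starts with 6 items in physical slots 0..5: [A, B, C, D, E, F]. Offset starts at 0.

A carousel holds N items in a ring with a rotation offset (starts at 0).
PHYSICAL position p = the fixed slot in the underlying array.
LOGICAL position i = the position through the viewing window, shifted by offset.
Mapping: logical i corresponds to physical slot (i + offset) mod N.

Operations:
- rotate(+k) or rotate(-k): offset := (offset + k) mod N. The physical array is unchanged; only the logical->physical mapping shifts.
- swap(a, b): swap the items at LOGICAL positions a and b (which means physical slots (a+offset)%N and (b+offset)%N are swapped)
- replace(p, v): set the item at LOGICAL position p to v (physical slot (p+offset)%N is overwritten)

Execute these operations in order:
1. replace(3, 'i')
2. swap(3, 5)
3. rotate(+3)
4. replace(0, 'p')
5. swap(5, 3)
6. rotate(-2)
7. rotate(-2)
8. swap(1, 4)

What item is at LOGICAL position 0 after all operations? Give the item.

After op 1 (replace(3, 'i')): offset=0, physical=[A,B,C,i,E,F], logical=[A,B,C,i,E,F]
After op 2 (swap(3, 5)): offset=0, physical=[A,B,C,F,E,i], logical=[A,B,C,F,E,i]
After op 3 (rotate(+3)): offset=3, physical=[A,B,C,F,E,i], logical=[F,E,i,A,B,C]
After op 4 (replace(0, 'p')): offset=3, physical=[A,B,C,p,E,i], logical=[p,E,i,A,B,C]
After op 5 (swap(5, 3)): offset=3, physical=[C,B,A,p,E,i], logical=[p,E,i,C,B,A]
After op 6 (rotate(-2)): offset=1, physical=[C,B,A,p,E,i], logical=[B,A,p,E,i,C]
After op 7 (rotate(-2)): offset=5, physical=[C,B,A,p,E,i], logical=[i,C,B,A,p,E]
After op 8 (swap(1, 4)): offset=5, physical=[p,B,A,C,E,i], logical=[i,p,B,A,C,E]

Answer: i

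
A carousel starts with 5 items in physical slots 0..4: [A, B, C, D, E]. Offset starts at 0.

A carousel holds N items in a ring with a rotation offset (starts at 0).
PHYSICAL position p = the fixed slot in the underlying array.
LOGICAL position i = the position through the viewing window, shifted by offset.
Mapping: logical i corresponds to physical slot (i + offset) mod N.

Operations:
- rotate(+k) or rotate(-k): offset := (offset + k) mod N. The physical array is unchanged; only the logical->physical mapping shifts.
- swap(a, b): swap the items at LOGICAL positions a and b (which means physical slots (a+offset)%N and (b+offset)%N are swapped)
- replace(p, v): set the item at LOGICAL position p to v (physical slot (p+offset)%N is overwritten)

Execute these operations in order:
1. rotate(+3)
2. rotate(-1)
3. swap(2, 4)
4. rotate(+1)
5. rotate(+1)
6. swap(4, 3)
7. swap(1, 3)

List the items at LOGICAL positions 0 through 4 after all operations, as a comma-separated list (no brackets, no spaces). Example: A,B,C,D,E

Answer: B,D,E,A,C

Derivation:
After op 1 (rotate(+3)): offset=3, physical=[A,B,C,D,E], logical=[D,E,A,B,C]
After op 2 (rotate(-1)): offset=2, physical=[A,B,C,D,E], logical=[C,D,E,A,B]
After op 3 (swap(2, 4)): offset=2, physical=[A,E,C,D,B], logical=[C,D,B,A,E]
After op 4 (rotate(+1)): offset=3, physical=[A,E,C,D,B], logical=[D,B,A,E,C]
After op 5 (rotate(+1)): offset=4, physical=[A,E,C,D,B], logical=[B,A,E,C,D]
After op 6 (swap(4, 3)): offset=4, physical=[A,E,D,C,B], logical=[B,A,E,D,C]
After op 7 (swap(1, 3)): offset=4, physical=[D,E,A,C,B], logical=[B,D,E,A,C]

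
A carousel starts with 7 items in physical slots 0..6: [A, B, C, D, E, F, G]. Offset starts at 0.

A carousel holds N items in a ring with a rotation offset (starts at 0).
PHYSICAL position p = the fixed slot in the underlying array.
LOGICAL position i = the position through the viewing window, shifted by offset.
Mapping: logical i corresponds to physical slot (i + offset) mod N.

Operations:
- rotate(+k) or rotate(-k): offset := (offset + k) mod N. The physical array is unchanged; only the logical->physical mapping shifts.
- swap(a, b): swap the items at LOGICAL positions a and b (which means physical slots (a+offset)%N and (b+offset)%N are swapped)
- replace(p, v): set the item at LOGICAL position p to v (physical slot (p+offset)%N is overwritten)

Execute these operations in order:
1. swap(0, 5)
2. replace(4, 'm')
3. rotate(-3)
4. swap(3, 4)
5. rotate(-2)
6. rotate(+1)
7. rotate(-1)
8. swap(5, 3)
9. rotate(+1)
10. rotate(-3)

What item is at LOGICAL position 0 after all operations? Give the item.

After op 1 (swap(0, 5)): offset=0, physical=[F,B,C,D,E,A,G], logical=[F,B,C,D,E,A,G]
After op 2 (replace(4, 'm')): offset=0, physical=[F,B,C,D,m,A,G], logical=[F,B,C,D,m,A,G]
After op 3 (rotate(-3)): offset=4, physical=[F,B,C,D,m,A,G], logical=[m,A,G,F,B,C,D]
After op 4 (swap(3, 4)): offset=4, physical=[B,F,C,D,m,A,G], logical=[m,A,G,B,F,C,D]
After op 5 (rotate(-2)): offset=2, physical=[B,F,C,D,m,A,G], logical=[C,D,m,A,G,B,F]
After op 6 (rotate(+1)): offset=3, physical=[B,F,C,D,m,A,G], logical=[D,m,A,G,B,F,C]
After op 7 (rotate(-1)): offset=2, physical=[B,F,C,D,m,A,G], logical=[C,D,m,A,G,B,F]
After op 8 (swap(5, 3)): offset=2, physical=[A,F,C,D,m,B,G], logical=[C,D,m,B,G,A,F]
After op 9 (rotate(+1)): offset=3, physical=[A,F,C,D,m,B,G], logical=[D,m,B,G,A,F,C]
After op 10 (rotate(-3)): offset=0, physical=[A,F,C,D,m,B,G], logical=[A,F,C,D,m,B,G]

Answer: A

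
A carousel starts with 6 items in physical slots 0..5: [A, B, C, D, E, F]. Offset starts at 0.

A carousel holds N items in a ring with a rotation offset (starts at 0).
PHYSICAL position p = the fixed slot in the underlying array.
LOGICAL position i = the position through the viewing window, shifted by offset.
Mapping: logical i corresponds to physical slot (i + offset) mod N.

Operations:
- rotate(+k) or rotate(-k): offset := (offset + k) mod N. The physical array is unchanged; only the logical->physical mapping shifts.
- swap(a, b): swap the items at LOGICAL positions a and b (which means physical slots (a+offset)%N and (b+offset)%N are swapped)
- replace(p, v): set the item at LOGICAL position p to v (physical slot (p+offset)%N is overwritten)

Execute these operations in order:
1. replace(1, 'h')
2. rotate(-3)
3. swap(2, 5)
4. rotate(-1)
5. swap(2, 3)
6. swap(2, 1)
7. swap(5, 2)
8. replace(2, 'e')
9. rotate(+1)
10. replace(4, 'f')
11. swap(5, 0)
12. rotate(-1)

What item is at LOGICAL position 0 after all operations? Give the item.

Answer: C

Derivation:
After op 1 (replace(1, 'h')): offset=0, physical=[A,h,C,D,E,F], logical=[A,h,C,D,E,F]
After op 2 (rotate(-3)): offset=3, physical=[A,h,C,D,E,F], logical=[D,E,F,A,h,C]
After op 3 (swap(2, 5)): offset=3, physical=[A,h,F,D,E,C], logical=[D,E,C,A,h,F]
After op 4 (rotate(-1)): offset=2, physical=[A,h,F,D,E,C], logical=[F,D,E,C,A,h]
After op 5 (swap(2, 3)): offset=2, physical=[A,h,F,D,C,E], logical=[F,D,C,E,A,h]
After op 6 (swap(2, 1)): offset=2, physical=[A,h,F,C,D,E], logical=[F,C,D,E,A,h]
After op 7 (swap(5, 2)): offset=2, physical=[A,D,F,C,h,E], logical=[F,C,h,E,A,D]
After op 8 (replace(2, 'e')): offset=2, physical=[A,D,F,C,e,E], logical=[F,C,e,E,A,D]
After op 9 (rotate(+1)): offset=3, physical=[A,D,F,C,e,E], logical=[C,e,E,A,D,F]
After op 10 (replace(4, 'f')): offset=3, physical=[A,f,F,C,e,E], logical=[C,e,E,A,f,F]
After op 11 (swap(5, 0)): offset=3, physical=[A,f,C,F,e,E], logical=[F,e,E,A,f,C]
After op 12 (rotate(-1)): offset=2, physical=[A,f,C,F,e,E], logical=[C,F,e,E,A,f]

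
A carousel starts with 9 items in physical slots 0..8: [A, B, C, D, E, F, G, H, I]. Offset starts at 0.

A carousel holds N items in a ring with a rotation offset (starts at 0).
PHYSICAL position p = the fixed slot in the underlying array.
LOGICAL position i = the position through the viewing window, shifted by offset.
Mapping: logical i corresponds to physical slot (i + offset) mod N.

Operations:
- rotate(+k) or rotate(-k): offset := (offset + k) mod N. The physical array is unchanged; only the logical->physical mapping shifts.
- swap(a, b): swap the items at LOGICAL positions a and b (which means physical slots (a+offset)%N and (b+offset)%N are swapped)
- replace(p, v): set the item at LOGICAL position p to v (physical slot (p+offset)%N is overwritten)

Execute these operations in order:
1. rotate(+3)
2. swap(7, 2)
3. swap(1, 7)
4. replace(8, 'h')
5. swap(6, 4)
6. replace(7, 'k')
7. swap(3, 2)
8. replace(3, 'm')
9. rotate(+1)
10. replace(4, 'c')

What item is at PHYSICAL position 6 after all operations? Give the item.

After op 1 (rotate(+3)): offset=3, physical=[A,B,C,D,E,F,G,H,I], logical=[D,E,F,G,H,I,A,B,C]
After op 2 (swap(7, 2)): offset=3, physical=[A,F,C,D,E,B,G,H,I], logical=[D,E,B,G,H,I,A,F,C]
After op 3 (swap(1, 7)): offset=3, physical=[A,E,C,D,F,B,G,H,I], logical=[D,F,B,G,H,I,A,E,C]
After op 4 (replace(8, 'h')): offset=3, physical=[A,E,h,D,F,B,G,H,I], logical=[D,F,B,G,H,I,A,E,h]
After op 5 (swap(6, 4)): offset=3, physical=[H,E,h,D,F,B,G,A,I], logical=[D,F,B,G,A,I,H,E,h]
After op 6 (replace(7, 'k')): offset=3, physical=[H,k,h,D,F,B,G,A,I], logical=[D,F,B,G,A,I,H,k,h]
After op 7 (swap(3, 2)): offset=3, physical=[H,k,h,D,F,G,B,A,I], logical=[D,F,G,B,A,I,H,k,h]
After op 8 (replace(3, 'm')): offset=3, physical=[H,k,h,D,F,G,m,A,I], logical=[D,F,G,m,A,I,H,k,h]
After op 9 (rotate(+1)): offset=4, physical=[H,k,h,D,F,G,m,A,I], logical=[F,G,m,A,I,H,k,h,D]
After op 10 (replace(4, 'c')): offset=4, physical=[H,k,h,D,F,G,m,A,c], logical=[F,G,m,A,c,H,k,h,D]

Answer: m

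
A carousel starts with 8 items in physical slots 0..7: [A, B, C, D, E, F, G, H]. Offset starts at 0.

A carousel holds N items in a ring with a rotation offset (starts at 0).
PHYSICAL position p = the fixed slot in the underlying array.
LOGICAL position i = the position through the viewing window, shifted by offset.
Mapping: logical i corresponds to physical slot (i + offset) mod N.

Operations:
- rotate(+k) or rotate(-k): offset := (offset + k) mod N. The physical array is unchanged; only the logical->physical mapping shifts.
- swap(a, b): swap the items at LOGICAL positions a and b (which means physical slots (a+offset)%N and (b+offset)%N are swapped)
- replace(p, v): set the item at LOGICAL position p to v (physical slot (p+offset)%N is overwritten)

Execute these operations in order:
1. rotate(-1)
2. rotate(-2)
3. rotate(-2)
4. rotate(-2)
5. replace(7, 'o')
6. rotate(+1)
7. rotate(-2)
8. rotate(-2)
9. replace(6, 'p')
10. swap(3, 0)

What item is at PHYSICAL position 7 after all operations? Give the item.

After op 1 (rotate(-1)): offset=7, physical=[A,B,C,D,E,F,G,H], logical=[H,A,B,C,D,E,F,G]
After op 2 (rotate(-2)): offset=5, physical=[A,B,C,D,E,F,G,H], logical=[F,G,H,A,B,C,D,E]
After op 3 (rotate(-2)): offset=3, physical=[A,B,C,D,E,F,G,H], logical=[D,E,F,G,H,A,B,C]
After op 4 (rotate(-2)): offset=1, physical=[A,B,C,D,E,F,G,H], logical=[B,C,D,E,F,G,H,A]
After op 5 (replace(7, 'o')): offset=1, physical=[o,B,C,D,E,F,G,H], logical=[B,C,D,E,F,G,H,o]
After op 6 (rotate(+1)): offset=2, physical=[o,B,C,D,E,F,G,H], logical=[C,D,E,F,G,H,o,B]
After op 7 (rotate(-2)): offset=0, physical=[o,B,C,D,E,F,G,H], logical=[o,B,C,D,E,F,G,H]
After op 8 (rotate(-2)): offset=6, physical=[o,B,C,D,E,F,G,H], logical=[G,H,o,B,C,D,E,F]
After op 9 (replace(6, 'p')): offset=6, physical=[o,B,C,D,p,F,G,H], logical=[G,H,o,B,C,D,p,F]
After op 10 (swap(3, 0)): offset=6, physical=[o,G,C,D,p,F,B,H], logical=[B,H,o,G,C,D,p,F]

Answer: H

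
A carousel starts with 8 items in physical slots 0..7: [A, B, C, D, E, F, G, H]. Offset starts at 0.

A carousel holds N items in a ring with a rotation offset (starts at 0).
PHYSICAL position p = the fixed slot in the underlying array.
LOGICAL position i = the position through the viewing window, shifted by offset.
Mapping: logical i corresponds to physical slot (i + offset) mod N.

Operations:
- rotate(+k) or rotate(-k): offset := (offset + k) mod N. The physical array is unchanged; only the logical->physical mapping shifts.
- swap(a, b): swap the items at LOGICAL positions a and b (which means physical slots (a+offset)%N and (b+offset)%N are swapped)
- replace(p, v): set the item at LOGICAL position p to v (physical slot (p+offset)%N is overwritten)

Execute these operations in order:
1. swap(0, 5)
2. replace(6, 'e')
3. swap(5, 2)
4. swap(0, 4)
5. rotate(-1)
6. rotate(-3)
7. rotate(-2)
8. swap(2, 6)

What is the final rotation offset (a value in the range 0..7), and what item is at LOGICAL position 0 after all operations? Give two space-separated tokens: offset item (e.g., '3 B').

After op 1 (swap(0, 5)): offset=0, physical=[F,B,C,D,E,A,G,H], logical=[F,B,C,D,E,A,G,H]
After op 2 (replace(6, 'e')): offset=0, physical=[F,B,C,D,E,A,e,H], logical=[F,B,C,D,E,A,e,H]
After op 3 (swap(5, 2)): offset=0, physical=[F,B,A,D,E,C,e,H], logical=[F,B,A,D,E,C,e,H]
After op 4 (swap(0, 4)): offset=0, physical=[E,B,A,D,F,C,e,H], logical=[E,B,A,D,F,C,e,H]
After op 5 (rotate(-1)): offset=7, physical=[E,B,A,D,F,C,e,H], logical=[H,E,B,A,D,F,C,e]
After op 6 (rotate(-3)): offset=4, physical=[E,B,A,D,F,C,e,H], logical=[F,C,e,H,E,B,A,D]
After op 7 (rotate(-2)): offset=2, physical=[E,B,A,D,F,C,e,H], logical=[A,D,F,C,e,H,E,B]
After op 8 (swap(2, 6)): offset=2, physical=[F,B,A,D,E,C,e,H], logical=[A,D,E,C,e,H,F,B]

Answer: 2 A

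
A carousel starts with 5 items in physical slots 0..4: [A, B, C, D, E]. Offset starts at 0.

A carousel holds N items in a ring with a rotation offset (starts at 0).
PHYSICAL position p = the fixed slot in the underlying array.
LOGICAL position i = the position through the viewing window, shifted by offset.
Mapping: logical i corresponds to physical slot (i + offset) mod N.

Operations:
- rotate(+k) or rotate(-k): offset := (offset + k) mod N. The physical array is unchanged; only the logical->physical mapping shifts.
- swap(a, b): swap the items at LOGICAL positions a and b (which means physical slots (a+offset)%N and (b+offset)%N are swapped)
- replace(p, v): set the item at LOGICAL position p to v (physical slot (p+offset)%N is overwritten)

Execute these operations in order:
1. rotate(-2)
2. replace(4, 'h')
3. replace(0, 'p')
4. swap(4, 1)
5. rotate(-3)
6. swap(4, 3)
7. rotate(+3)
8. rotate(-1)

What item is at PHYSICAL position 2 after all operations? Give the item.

After op 1 (rotate(-2)): offset=3, physical=[A,B,C,D,E], logical=[D,E,A,B,C]
After op 2 (replace(4, 'h')): offset=3, physical=[A,B,h,D,E], logical=[D,E,A,B,h]
After op 3 (replace(0, 'p')): offset=3, physical=[A,B,h,p,E], logical=[p,E,A,B,h]
After op 4 (swap(4, 1)): offset=3, physical=[A,B,E,p,h], logical=[p,h,A,B,E]
After op 5 (rotate(-3)): offset=0, physical=[A,B,E,p,h], logical=[A,B,E,p,h]
After op 6 (swap(4, 3)): offset=0, physical=[A,B,E,h,p], logical=[A,B,E,h,p]
After op 7 (rotate(+3)): offset=3, physical=[A,B,E,h,p], logical=[h,p,A,B,E]
After op 8 (rotate(-1)): offset=2, physical=[A,B,E,h,p], logical=[E,h,p,A,B]

Answer: E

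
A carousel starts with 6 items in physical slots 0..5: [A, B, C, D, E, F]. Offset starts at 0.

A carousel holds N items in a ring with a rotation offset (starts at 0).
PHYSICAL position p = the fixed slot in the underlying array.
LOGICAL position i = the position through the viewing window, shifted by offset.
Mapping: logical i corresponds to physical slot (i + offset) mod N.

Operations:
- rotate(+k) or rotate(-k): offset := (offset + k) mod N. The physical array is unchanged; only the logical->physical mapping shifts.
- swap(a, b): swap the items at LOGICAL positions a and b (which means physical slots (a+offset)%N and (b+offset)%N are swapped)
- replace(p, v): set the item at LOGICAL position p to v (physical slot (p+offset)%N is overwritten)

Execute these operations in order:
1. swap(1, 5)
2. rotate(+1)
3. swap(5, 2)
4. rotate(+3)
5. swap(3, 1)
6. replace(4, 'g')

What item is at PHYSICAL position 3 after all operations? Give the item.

After op 1 (swap(1, 5)): offset=0, physical=[A,F,C,D,E,B], logical=[A,F,C,D,E,B]
After op 2 (rotate(+1)): offset=1, physical=[A,F,C,D,E,B], logical=[F,C,D,E,B,A]
After op 3 (swap(5, 2)): offset=1, physical=[D,F,C,A,E,B], logical=[F,C,A,E,B,D]
After op 4 (rotate(+3)): offset=4, physical=[D,F,C,A,E,B], logical=[E,B,D,F,C,A]
After op 5 (swap(3, 1)): offset=4, physical=[D,B,C,A,E,F], logical=[E,F,D,B,C,A]
After op 6 (replace(4, 'g')): offset=4, physical=[D,B,g,A,E,F], logical=[E,F,D,B,g,A]

Answer: A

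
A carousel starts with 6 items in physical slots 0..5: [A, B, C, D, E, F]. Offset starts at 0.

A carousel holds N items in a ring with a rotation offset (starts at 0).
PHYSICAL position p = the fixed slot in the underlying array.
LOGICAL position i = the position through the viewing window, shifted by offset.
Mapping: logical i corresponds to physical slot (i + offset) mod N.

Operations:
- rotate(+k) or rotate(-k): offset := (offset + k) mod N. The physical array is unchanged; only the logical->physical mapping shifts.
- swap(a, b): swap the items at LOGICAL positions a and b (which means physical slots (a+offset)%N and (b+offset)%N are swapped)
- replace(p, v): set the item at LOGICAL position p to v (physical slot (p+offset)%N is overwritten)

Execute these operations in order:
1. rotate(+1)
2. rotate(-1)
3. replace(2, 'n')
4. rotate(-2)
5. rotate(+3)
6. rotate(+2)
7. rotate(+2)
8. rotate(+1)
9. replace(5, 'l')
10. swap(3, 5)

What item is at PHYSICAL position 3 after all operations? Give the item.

Answer: l

Derivation:
After op 1 (rotate(+1)): offset=1, physical=[A,B,C,D,E,F], logical=[B,C,D,E,F,A]
After op 2 (rotate(-1)): offset=0, physical=[A,B,C,D,E,F], logical=[A,B,C,D,E,F]
After op 3 (replace(2, 'n')): offset=0, physical=[A,B,n,D,E,F], logical=[A,B,n,D,E,F]
After op 4 (rotate(-2)): offset=4, physical=[A,B,n,D,E,F], logical=[E,F,A,B,n,D]
After op 5 (rotate(+3)): offset=1, physical=[A,B,n,D,E,F], logical=[B,n,D,E,F,A]
After op 6 (rotate(+2)): offset=3, physical=[A,B,n,D,E,F], logical=[D,E,F,A,B,n]
After op 7 (rotate(+2)): offset=5, physical=[A,B,n,D,E,F], logical=[F,A,B,n,D,E]
After op 8 (rotate(+1)): offset=0, physical=[A,B,n,D,E,F], logical=[A,B,n,D,E,F]
After op 9 (replace(5, 'l')): offset=0, physical=[A,B,n,D,E,l], logical=[A,B,n,D,E,l]
After op 10 (swap(3, 5)): offset=0, physical=[A,B,n,l,E,D], logical=[A,B,n,l,E,D]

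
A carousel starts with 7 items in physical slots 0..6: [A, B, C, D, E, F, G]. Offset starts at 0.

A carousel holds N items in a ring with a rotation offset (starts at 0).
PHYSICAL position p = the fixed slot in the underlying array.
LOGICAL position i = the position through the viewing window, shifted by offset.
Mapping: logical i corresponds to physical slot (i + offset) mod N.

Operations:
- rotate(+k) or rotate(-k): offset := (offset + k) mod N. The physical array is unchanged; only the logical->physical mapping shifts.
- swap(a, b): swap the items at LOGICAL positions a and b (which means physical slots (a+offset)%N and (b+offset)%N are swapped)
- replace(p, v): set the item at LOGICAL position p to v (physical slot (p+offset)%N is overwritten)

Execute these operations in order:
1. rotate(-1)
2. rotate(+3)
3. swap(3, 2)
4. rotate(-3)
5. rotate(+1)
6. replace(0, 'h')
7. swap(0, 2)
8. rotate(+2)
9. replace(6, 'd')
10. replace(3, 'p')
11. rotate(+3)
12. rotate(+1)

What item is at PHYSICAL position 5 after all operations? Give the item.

After op 1 (rotate(-1)): offset=6, physical=[A,B,C,D,E,F,G], logical=[G,A,B,C,D,E,F]
After op 2 (rotate(+3)): offset=2, physical=[A,B,C,D,E,F,G], logical=[C,D,E,F,G,A,B]
After op 3 (swap(3, 2)): offset=2, physical=[A,B,C,D,F,E,G], logical=[C,D,F,E,G,A,B]
After op 4 (rotate(-3)): offset=6, physical=[A,B,C,D,F,E,G], logical=[G,A,B,C,D,F,E]
After op 5 (rotate(+1)): offset=0, physical=[A,B,C,D,F,E,G], logical=[A,B,C,D,F,E,G]
After op 6 (replace(0, 'h')): offset=0, physical=[h,B,C,D,F,E,G], logical=[h,B,C,D,F,E,G]
After op 7 (swap(0, 2)): offset=0, physical=[C,B,h,D,F,E,G], logical=[C,B,h,D,F,E,G]
After op 8 (rotate(+2)): offset=2, physical=[C,B,h,D,F,E,G], logical=[h,D,F,E,G,C,B]
After op 9 (replace(6, 'd')): offset=2, physical=[C,d,h,D,F,E,G], logical=[h,D,F,E,G,C,d]
After op 10 (replace(3, 'p')): offset=2, physical=[C,d,h,D,F,p,G], logical=[h,D,F,p,G,C,d]
After op 11 (rotate(+3)): offset=5, physical=[C,d,h,D,F,p,G], logical=[p,G,C,d,h,D,F]
After op 12 (rotate(+1)): offset=6, physical=[C,d,h,D,F,p,G], logical=[G,C,d,h,D,F,p]

Answer: p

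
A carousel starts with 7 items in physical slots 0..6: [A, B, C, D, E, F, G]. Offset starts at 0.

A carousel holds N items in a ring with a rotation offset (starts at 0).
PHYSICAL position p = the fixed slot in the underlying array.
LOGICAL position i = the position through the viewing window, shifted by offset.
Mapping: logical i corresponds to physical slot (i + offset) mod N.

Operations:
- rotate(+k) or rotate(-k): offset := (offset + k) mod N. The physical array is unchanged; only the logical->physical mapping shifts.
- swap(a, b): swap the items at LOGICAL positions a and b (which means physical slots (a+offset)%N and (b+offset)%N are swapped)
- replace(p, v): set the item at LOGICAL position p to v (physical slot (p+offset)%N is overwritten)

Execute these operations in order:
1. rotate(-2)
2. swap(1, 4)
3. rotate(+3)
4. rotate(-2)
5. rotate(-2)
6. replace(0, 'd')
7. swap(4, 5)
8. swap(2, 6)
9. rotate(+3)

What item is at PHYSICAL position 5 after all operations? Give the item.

After op 1 (rotate(-2)): offset=5, physical=[A,B,C,D,E,F,G], logical=[F,G,A,B,C,D,E]
After op 2 (swap(1, 4)): offset=5, physical=[A,B,G,D,E,F,C], logical=[F,C,A,B,G,D,E]
After op 3 (rotate(+3)): offset=1, physical=[A,B,G,D,E,F,C], logical=[B,G,D,E,F,C,A]
After op 4 (rotate(-2)): offset=6, physical=[A,B,G,D,E,F,C], logical=[C,A,B,G,D,E,F]
After op 5 (rotate(-2)): offset=4, physical=[A,B,G,D,E,F,C], logical=[E,F,C,A,B,G,D]
After op 6 (replace(0, 'd')): offset=4, physical=[A,B,G,D,d,F,C], logical=[d,F,C,A,B,G,D]
After op 7 (swap(4, 5)): offset=4, physical=[A,G,B,D,d,F,C], logical=[d,F,C,A,G,B,D]
After op 8 (swap(2, 6)): offset=4, physical=[A,G,B,C,d,F,D], logical=[d,F,D,A,G,B,C]
After op 9 (rotate(+3)): offset=0, physical=[A,G,B,C,d,F,D], logical=[A,G,B,C,d,F,D]

Answer: F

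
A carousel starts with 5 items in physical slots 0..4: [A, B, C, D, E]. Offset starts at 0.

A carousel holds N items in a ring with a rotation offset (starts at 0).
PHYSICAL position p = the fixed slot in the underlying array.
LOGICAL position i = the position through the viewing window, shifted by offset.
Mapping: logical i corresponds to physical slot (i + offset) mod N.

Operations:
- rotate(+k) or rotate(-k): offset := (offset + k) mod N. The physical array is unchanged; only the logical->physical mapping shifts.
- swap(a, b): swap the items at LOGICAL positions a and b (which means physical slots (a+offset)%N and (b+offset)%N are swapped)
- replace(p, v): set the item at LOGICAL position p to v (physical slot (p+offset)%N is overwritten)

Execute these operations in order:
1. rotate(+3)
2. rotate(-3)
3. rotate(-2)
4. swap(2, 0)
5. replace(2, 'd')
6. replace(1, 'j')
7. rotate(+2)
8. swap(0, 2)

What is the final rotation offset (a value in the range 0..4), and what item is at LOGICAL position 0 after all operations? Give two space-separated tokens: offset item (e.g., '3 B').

Answer: 0 C

Derivation:
After op 1 (rotate(+3)): offset=3, physical=[A,B,C,D,E], logical=[D,E,A,B,C]
After op 2 (rotate(-3)): offset=0, physical=[A,B,C,D,E], logical=[A,B,C,D,E]
After op 3 (rotate(-2)): offset=3, physical=[A,B,C,D,E], logical=[D,E,A,B,C]
After op 4 (swap(2, 0)): offset=3, physical=[D,B,C,A,E], logical=[A,E,D,B,C]
After op 5 (replace(2, 'd')): offset=3, physical=[d,B,C,A,E], logical=[A,E,d,B,C]
After op 6 (replace(1, 'j')): offset=3, physical=[d,B,C,A,j], logical=[A,j,d,B,C]
After op 7 (rotate(+2)): offset=0, physical=[d,B,C,A,j], logical=[d,B,C,A,j]
After op 8 (swap(0, 2)): offset=0, physical=[C,B,d,A,j], logical=[C,B,d,A,j]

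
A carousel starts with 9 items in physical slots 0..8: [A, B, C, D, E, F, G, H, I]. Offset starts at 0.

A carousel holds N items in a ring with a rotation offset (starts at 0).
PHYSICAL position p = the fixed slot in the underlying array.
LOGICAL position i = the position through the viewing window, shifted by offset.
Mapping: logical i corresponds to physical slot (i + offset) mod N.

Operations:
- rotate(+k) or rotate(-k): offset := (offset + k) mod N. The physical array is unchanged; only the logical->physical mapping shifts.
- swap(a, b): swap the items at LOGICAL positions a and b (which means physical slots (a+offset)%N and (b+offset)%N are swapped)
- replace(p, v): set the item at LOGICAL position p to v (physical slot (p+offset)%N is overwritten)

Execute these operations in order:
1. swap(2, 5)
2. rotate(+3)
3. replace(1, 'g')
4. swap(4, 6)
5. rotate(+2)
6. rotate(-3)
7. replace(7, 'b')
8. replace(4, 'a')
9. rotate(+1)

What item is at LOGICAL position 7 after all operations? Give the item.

After op 1 (swap(2, 5)): offset=0, physical=[A,B,F,D,E,C,G,H,I], logical=[A,B,F,D,E,C,G,H,I]
After op 2 (rotate(+3)): offset=3, physical=[A,B,F,D,E,C,G,H,I], logical=[D,E,C,G,H,I,A,B,F]
After op 3 (replace(1, 'g')): offset=3, physical=[A,B,F,D,g,C,G,H,I], logical=[D,g,C,G,H,I,A,B,F]
After op 4 (swap(4, 6)): offset=3, physical=[H,B,F,D,g,C,G,A,I], logical=[D,g,C,G,A,I,H,B,F]
After op 5 (rotate(+2)): offset=5, physical=[H,B,F,D,g,C,G,A,I], logical=[C,G,A,I,H,B,F,D,g]
After op 6 (rotate(-3)): offset=2, physical=[H,B,F,D,g,C,G,A,I], logical=[F,D,g,C,G,A,I,H,B]
After op 7 (replace(7, 'b')): offset=2, physical=[b,B,F,D,g,C,G,A,I], logical=[F,D,g,C,G,A,I,b,B]
After op 8 (replace(4, 'a')): offset=2, physical=[b,B,F,D,g,C,a,A,I], logical=[F,D,g,C,a,A,I,b,B]
After op 9 (rotate(+1)): offset=3, physical=[b,B,F,D,g,C,a,A,I], logical=[D,g,C,a,A,I,b,B,F]

Answer: B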